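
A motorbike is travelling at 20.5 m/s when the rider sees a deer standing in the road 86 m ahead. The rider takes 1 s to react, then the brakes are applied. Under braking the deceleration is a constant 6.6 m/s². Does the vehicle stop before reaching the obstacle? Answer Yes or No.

Yes

Reaction distance = 20.5000 × 1 = 20.500 m.
Braking distance = v²/(2a) = 420.250 / 13.200 = 31.837 m.
Total stopping distance = 20.500 + 31.837 = 52.337 m, vs 86 m available — it stops with 86 − 52.337 = 33.663 m to spare.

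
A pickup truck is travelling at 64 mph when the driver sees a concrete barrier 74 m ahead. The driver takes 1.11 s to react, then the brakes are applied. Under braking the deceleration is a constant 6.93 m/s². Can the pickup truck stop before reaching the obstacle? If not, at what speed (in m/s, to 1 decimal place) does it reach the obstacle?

No — it strikes the obstacle at 15.3 m/s

64 mph × 0.44704 = 28.6106 m/s.
Reaction distance = 28.6106 × 1.11 = 31.758 m.
Braking distance needed to stop: v²/(2a) = 818.566 / 13.860 = 59.060 m, so total needed = 31.758 + 59.060 = 90.818 m > 74 m — it cannot stop.
Distance remaining when braking begins: 74 − 31.758 = 42.242 m.
v² = v₀² − 2a·d = 818.566 − 2 × 6.930 × 42.242 = 233.092 m²/s².
v = √233.092 = 15.267 m/s.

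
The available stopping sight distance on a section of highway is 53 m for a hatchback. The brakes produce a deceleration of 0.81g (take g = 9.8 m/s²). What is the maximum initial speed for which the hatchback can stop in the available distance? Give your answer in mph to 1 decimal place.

a = 0.81 × 9.8 = 7.938 m/s².
v²/(2a) = d ⇒ v = √(2 × 7.938 × 53) = √841.43 = 29.0074 m/s.
29.0074 m/s ÷ 0.44704 = 64.888 mph.

Maximum speed ≈ 64.9 mph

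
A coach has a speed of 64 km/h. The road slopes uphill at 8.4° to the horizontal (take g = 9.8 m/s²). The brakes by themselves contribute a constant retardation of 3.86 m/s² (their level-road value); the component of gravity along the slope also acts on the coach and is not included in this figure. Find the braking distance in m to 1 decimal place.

Braking distance ≈ 29.9 m

64 km/h ÷ 3.6 = 17.7778 m/s.
Gravity along the uphill slope adds to the braking deceleration: a_eff = 3.860 + 9.8·sin 8.4° = 3.860 + 1.432 = 5.292 m/s².
Braking distance = v²/(2a) = 17.7778² / (2 × 5.292) = 316.050 / 10.584 = 29.861 m.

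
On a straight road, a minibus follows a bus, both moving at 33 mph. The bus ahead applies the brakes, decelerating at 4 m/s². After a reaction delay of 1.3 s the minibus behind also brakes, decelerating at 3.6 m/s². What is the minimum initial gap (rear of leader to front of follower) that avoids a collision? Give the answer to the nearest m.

Minimum gap ≈ 22 m

33 mph × 0.44704 = 14.7523 m/s.
Leader travels v²/(2a_L) = 217.630 / 8.000 = 27.204 m before stopping.
Follower covers v·t_r = 14.7523 × 1.3 = 19.178 m while reacting, then v²/(2a_F) = 217.630 / 7.200 = 30.226 m while braking, for a total of 19.178 + 30.226 = 49.404 m.
Since a_F ≤ a_L and the follower starts braking later, the follower is never slower than the leader, so the closest approach is when both have stopped.
Minimum gap = 49.404 − 27.204 = 22.200 m.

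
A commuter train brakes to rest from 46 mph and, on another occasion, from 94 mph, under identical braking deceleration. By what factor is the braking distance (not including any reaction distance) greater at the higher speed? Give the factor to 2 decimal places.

Factor ≈ 4.18

Braking distance d = v²/(2a), so with a fixed, d ∝ v².
Factor = (94/46)² = 2.0435² = 4.1759.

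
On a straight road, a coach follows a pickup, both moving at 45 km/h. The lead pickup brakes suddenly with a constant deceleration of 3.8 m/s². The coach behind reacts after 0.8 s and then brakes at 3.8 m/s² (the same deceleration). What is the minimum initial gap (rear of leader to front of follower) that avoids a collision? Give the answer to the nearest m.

Minimum gap ≈ 10 m

45 km/h ÷ 3.6 = 12.5000 m/s.
Leader travels v²/(2a_L) = 156.250 / 7.600 = 20.559 m before stopping.
Follower covers v·t_r = 12.5000 × 0.8 = 10.000 m while reacting, then v²/(2a_F) = 156.250 / 7.600 = 20.559 m while braking, for a total of 10.000 + 20.559 = 30.559 m.
Since a_F ≤ a_L and the follower starts braking later, the follower is never slower than the leader, so the closest approach is when both have stopped.
Minimum gap = 30.559 − 20.559 = 10.000 m.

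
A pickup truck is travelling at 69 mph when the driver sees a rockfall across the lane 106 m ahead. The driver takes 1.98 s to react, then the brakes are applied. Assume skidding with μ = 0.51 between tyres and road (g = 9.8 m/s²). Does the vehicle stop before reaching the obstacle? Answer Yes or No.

69 mph × 0.44704 = 30.8458 m/s.
a = μg = 0.51 × 9.8 = 4.998 m/s².
Reaction distance = 30.8458 × 1.98 = 61.075 m.
Braking distance = v²/(2a) = 951.463 / 9.996 = 95.184 m.
Total stopping distance = 61.075 + 95.184 = 156.259 m, vs 106 m available — it cannot stop in time and overshoots by 156.259 − 106 = 50.259 m.

No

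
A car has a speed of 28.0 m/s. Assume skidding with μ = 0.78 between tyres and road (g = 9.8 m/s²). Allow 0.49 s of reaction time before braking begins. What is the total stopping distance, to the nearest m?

Total stopping distance ≈ 65 m

a = μg = 0.78 × 9.8 = 7.644 m/s².
Reaction distance = v·t_r = 28.0000 × 0.49 = 13.720 m.
Braking distance = v²/(2a) = 28.0000² / (2 × 7.644) = 784.000 / 15.288 = 51.282 m.
Total = 13.720 + 51.282 = 65.002 m.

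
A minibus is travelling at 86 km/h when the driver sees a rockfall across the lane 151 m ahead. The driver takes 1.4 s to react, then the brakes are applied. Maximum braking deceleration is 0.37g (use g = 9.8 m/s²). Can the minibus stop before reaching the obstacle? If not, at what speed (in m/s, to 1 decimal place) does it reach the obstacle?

86 km/h ÷ 3.6 = 23.8889 m/s.
a = 0.37 × 9.8 = 3.626 m/s².
Reaction distance = 23.8889 × 1.4 = 33.444 m.
Braking distance = v²/(2a) = 570.680 / 7.252 = 78.693 m.
Total stopping distance = 33.444 + 78.693 = 112.137 m, vs 151 m available — it stops with 151 − 112.137 = 38.863 m to spare.

Yes — it stops about 38.9 m short of the obstacle, so it never reaches it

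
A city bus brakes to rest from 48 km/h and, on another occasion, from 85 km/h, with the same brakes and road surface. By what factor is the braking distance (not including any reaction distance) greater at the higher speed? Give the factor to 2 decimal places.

Braking distance d = v²/(2a), so with a fixed, d ∝ v².
Factor = (85/48)² = 1.7708² = 3.1357.

Factor ≈ 3.14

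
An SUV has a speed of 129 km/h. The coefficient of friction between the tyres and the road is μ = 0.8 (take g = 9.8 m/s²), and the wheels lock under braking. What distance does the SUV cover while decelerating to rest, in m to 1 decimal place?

Braking distance ≈ 81.9 m

129 km/h ÷ 3.6 = 35.8333 m/s.
a = μg = 0.8 × 9.8 = 7.840 m/s².
Braking distance = v²/(2a) = 35.8333² / (2 × 7.840) = 1284.025 / 15.680 = 81.889 m.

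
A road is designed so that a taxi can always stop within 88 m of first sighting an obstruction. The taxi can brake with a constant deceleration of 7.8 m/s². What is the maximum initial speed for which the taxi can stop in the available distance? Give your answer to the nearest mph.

v²/(2a) = d ⇒ v = √(2 × 7.800 × 88) = √1372.80 = 37.0513 m/s.
37.0513 m/s ÷ 0.44704 = 82.881 mph.

Maximum speed ≈ 83 mph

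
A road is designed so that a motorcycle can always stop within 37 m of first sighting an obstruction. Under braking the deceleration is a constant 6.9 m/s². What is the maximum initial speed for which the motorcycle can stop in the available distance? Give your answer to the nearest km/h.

Maximum speed ≈ 81 km/h

v²/(2a) = d ⇒ v = √(2 × 6.900 × 37) = √510.60 = 22.5965 m/s.
22.5965 m/s × 3.6 = 81.347 km/h.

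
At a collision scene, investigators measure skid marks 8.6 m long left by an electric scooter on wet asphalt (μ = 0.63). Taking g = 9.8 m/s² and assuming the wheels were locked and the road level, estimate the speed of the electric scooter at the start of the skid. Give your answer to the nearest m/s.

Deceleration a = μg = 0.63 × 9.8 = 6.174 m/s².
v = √(2a·d) = √(2 × 6.174 × 8.6) = √106.193 = 10.3050 m/s.

Initial speed ≈ 10 m/s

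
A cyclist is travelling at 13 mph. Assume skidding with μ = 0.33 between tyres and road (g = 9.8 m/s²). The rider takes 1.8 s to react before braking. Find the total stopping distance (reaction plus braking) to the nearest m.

13 mph × 0.44704 = 5.8115 m/s.
a = μg = 0.33 × 9.8 = 3.234 m/s².
Reaction distance = v·t_r = 5.8115 × 1.8 = 10.461 m.
Braking distance = v²/(2a) = 5.8115² / (2 × 3.234) = 33.774 / 6.468 = 5.222 m.
Total = 10.461 + 5.222 = 15.683 m.

Total stopping distance ≈ 16 m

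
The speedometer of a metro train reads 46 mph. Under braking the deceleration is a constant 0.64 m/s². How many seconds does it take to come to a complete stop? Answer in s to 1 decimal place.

46 mph × 0.44704 = 20.5638 m/s.
Braking time = v/a = 20.5638 / 0.640 = 32.131 s.

Braking time ≈ 32.1 s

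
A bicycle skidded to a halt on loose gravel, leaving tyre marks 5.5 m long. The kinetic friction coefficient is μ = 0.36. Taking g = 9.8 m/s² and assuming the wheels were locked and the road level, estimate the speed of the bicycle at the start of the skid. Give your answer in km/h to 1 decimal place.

Initial speed ≈ 22.4 km/h

Deceleration a = μg = 0.36 × 9.8 = 3.528 m/s².
v = √(2a·d) = √(2 × 3.528 × 5.5) = √38.808 = 6.2296 m/s.
= 6.2296 × 3.6 = 22.427 km/h.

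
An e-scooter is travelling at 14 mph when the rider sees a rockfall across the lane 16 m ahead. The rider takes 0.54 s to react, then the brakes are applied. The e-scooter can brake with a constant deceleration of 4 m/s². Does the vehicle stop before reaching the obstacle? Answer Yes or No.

Yes

14 mph × 0.44704 = 6.2586 m/s.
Reaction distance = 6.2586 × 0.54 = 3.380 m.
Braking distance = v²/(2a) = 39.170 / 8.000 = 4.896 m.
Total stopping distance = 3.380 + 4.896 = 8.276 m, vs 16 m available — it stops with 16 − 8.276 = 7.724 m to spare.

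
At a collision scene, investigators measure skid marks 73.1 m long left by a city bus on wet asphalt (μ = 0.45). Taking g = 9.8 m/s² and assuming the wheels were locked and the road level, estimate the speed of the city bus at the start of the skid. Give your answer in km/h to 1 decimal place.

Initial speed ≈ 91.4 km/h

Deceleration a = μg = 0.45 × 9.8 = 4.410 m/s².
v = √(2a·d) = √(2 × 4.410 × 73.1) = √644.742 = 25.3918 m/s.
= 25.3918 × 3.6 = 91.410 km/h.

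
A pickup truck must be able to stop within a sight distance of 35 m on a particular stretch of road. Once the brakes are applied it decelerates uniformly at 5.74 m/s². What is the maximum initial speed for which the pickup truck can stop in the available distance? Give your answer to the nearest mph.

v²/(2a) = d ⇒ v = √(2 × 5.740 × 35) = √401.80 = 20.0449 m/s.
20.0449 m/s ÷ 0.44704 = 44.839 mph.

Maximum speed ≈ 45 mph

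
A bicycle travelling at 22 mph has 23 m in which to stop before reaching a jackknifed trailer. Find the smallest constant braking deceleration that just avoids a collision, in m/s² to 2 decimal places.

Required deceleration ≈ 2.10 m/s²

22 mph × 0.44704 = 9.8349 m/s.
v² = 2a·d ⇒ a = v²/(2d) = 9.8349² / (2 × 23.000) = 96.725 / 46.000 = 2.1027 m/s².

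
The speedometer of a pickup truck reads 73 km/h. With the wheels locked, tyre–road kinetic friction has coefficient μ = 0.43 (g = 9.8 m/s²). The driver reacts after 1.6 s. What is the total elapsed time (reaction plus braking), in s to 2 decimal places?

Total time ≈ 6.41 s

73 km/h ÷ 3.6 = 20.2778 m/s.
a = μg = 0.43 × 9.8 = 4.214 m/s².
Braking time = v/a = 20.2778 / 4.214 = 4.812 s.
Total = 1.6 + 4.812 = 6.412 s.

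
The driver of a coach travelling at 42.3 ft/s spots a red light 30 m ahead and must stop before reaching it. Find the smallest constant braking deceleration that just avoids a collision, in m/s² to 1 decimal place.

42.3 ft/s × 0.3048 = 12.8930 m/s.
v² = 2a·d ⇒ a = v²/(2d) = 12.8930² / (2 × 30.000) = 166.229 / 60.000 = 2.7705 m/s².

Required deceleration ≈ 2.8 m/s²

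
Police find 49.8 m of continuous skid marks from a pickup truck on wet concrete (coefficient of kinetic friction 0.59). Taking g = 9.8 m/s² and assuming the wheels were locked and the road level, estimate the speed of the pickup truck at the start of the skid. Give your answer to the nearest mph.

Initial speed ≈ 54 mph

Deceleration a = μg = 0.59 × 9.8 = 5.782 m/s².
v = √(2a·d) = √(2 × 5.782 × 49.8) = √575.887 = 23.9976 m/s.
= 23.9976 ÷ 0.44704 = 53.681 mph.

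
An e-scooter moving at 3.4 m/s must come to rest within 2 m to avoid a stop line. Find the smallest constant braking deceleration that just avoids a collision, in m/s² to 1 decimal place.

v² = 2a·d ⇒ a = v²/(2d) = 3.4000² / (2 × 2.000) = 11.560 / 4.000 = 2.8900 m/s².

Required deceleration ≈ 2.9 m/s²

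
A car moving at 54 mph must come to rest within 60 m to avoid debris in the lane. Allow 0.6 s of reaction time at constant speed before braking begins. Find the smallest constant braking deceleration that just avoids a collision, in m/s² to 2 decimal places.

Required deceleration ≈ 6.40 m/s²

54 mph × 0.44704 = 24.1402 m/s.
Distance covered during reaction = 24.1402 × 0.6 = 14.484 m.
Distance available for braking: 60 − 14.484 = 45.516 m.
v² = 2a·d ⇒ a = v²/(2d) = 24.1402² / (2 × 45.516) = 582.749 / 91.032 = 6.4016 m/s².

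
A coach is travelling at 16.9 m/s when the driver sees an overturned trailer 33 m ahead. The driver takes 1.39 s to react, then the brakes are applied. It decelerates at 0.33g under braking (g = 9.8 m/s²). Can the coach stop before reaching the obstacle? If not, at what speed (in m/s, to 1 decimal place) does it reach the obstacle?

No — it strikes the obstacle at 15.0 m/s

a = 0.33 × 9.8 = 3.234 m/s².
Reaction distance = 16.9000 × 1.39 = 23.491 m.
Braking distance needed to stop: v²/(2a) = 285.610 / 6.468 = 44.157 m, so total needed = 23.491 + 44.157 = 67.648 m > 33 m — it cannot stop.
Distance remaining when braking begins: 33 − 23.491 = 9.509 m.
v² = v₀² − 2a·d = 285.610 − 2 × 3.234 × 9.509 = 224.106 m²/s².
v = √224.106 = 14.970 m/s.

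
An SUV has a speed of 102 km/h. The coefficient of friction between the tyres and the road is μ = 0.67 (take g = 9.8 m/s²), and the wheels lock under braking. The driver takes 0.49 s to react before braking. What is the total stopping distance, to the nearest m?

Total stopping distance ≈ 75 m

102 km/h ÷ 3.6 = 28.3333 m/s.
a = μg = 0.67 × 9.8 = 6.566 m/s².
Reaction distance = v·t_r = 28.3333 × 0.49 = 13.883 m.
Braking distance = v²/(2a) = 28.3333² / (2 × 6.566) = 802.776 / 13.132 = 61.131 m.
Total = 13.883 + 61.131 = 75.014 m.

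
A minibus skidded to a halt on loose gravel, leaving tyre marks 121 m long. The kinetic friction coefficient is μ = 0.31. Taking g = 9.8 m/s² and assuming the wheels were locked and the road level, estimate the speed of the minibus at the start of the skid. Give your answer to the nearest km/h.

Deceleration a = μg = 0.31 × 9.8 = 3.038 m/s².
v = √(2a·d) = √(2 × 3.038 × 121) = √735.196 = 27.1145 m/s.
= 27.1145 × 3.6 = 97.612 km/h.

Initial speed ≈ 98 km/h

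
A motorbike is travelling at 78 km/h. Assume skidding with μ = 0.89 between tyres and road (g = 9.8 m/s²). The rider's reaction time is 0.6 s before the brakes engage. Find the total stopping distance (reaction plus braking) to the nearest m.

78 km/h ÷ 3.6 = 21.6667 m/s.
a = μg = 0.89 × 9.8 = 8.722 m/s².
Reaction distance = v·t_r = 21.6667 × 0.6 = 13.000 m.
Braking distance = v²/(2a) = 21.6667² / (2 × 8.722) = 469.446 / 17.444 = 26.912 m.
Total = 13.000 + 26.912 = 39.912 m.

Total stopping distance ≈ 40 m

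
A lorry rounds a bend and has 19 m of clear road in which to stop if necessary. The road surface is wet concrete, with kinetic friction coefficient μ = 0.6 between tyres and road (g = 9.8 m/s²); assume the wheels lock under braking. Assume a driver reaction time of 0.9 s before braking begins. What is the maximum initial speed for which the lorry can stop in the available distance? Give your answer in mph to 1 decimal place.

a = μg = 0.6 × 9.8 = 5.880 m/s².
Stopping distance: v·t_r + v²/(2a) = 19 with t_r = 0.9 s and a = 5.880 m/s².
So v² + 10.584 v − 223.44 = 0.
Positive root: v = −a·t_r + √((a·t_r)² + 2a·d) = −5.292 + √(28.005 + 223.44) = 10.5650 m/s.
10.5650 m/s ÷ 0.44704 = 23.633 mph.

Maximum speed ≈ 23.6 mph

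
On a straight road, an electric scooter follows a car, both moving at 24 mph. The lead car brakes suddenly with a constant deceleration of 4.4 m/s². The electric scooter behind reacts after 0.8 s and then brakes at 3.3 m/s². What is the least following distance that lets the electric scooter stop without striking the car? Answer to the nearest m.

Minimum gap ≈ 13 m

24 mph × 0.44704 = 10.7290 m/s.
Leader travels v²/(2a_L) = 115.111 / 8.800 = 13.081 m before stopping.
Follower covers v·t_r = 10.7290 × 0.8 = 8.583 m while reacting, then v²/(2a_F) = 115.111 / 6.600 = 17.441 m while braking, for a total of 8.583 + 17.441 = 26.024 m.
Since a_F ≤ a_L and the follower starts braking later, the follower is never slower than the leader, so the closest approach is when both have stopped.
Minimum gap = 26.024 − 13.081 = 12.943 m.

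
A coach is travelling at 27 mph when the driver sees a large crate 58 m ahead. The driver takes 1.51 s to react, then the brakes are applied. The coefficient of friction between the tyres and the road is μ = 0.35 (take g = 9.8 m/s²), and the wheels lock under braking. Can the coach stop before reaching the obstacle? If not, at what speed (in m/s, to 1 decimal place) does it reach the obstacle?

Yes — it stops about 18.5 m short of the obstacle, so it never reaches it

27 mph × 0.44704 = 12.0701 m/s.
a = μg = 0.35 × 9.8 = 3.430 m/s².
Reaction distance = 12.0701 × 1.51 = 18.226 m.
Braking distance = v²/(2a) = 145.687 / 6.860 = 21.237 m.
Total stopping distance = 18.226 + 21.237 = 39.463 m, vs 58 m available — it stops with 58 − 39.463 = 18.537 m to spare.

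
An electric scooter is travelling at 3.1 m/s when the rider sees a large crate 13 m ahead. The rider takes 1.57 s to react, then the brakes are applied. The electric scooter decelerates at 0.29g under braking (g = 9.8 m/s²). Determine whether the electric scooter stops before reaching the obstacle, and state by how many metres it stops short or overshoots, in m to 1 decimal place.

Yes — it stops 6.4 m short of the obstacle

a = 0.29 × 9.8 = 2.842 m/s².
Reaction distance = 3.1000 × 1.57 = 4.867 m.
Braking distance = v²/(2a) = 9.610 / 5.684 = 1.691 m.
Total stopping distance = 4.867 + 1.691 = 6.558 m, vs 13 m available — it stops with 13 − 6.558 = 6.442 m to spare.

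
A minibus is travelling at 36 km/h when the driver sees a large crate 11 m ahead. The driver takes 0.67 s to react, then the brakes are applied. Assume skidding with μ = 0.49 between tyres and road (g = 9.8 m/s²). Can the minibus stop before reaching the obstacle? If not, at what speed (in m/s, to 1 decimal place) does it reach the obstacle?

36 km/h ÷ 3.6 = 10.0000 m/s.
a = μg = 0.49 × 9.8 = 4.802 m/s².
Reaction distance = 10.0000 × 0.67 = 6.700 m.
Braking distance needed to stop: v²/(2a) = 100.000 / 9.604 = 10.412 m, so total needed = 6.700 + 10.412 = 17.112 m > 11 m — it cannot stop.
Distance remaining when braking begins: 11 − 6.700 = 4.300 m.
v² = v₀² − 2a·d = 100.000 − 2 × 4.802 × 4.300 = 58.703 m²/s².
v = √58.703 = 7.662 m/s.

No — it strikes the obstacle at 7.7 m/s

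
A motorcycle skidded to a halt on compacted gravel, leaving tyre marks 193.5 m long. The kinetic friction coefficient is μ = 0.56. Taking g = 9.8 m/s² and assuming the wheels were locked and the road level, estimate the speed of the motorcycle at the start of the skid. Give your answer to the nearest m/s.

Deceleration a = μg = 0.56 × 9.8 = 5.488 m/s².
v = √(2a·d) = √(2 × 5.488 × 193.5) = √2123.856 = 46.0853 m/s.

Initial speed ≈ 46 m/s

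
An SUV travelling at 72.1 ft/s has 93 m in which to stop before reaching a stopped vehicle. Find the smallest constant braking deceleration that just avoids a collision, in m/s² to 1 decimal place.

Required deceleration ≈ 2.6 m/s²

72.1 ft/s × 0.3048 = 21.9761 m/s.
v² = 2a·d ⇒ a = v²/(2d) = 21.9761² / (2 × 93.000) = 482.949 / 186.000 = 2.5965 m/s².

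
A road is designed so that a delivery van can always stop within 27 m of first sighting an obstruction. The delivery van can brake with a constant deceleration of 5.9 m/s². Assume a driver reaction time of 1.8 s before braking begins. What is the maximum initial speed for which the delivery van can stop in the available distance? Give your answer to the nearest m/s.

Maximum speed ≈ 10 m/s

Stopping distance: v·t_r + v²/(2a) = 27 with t_r = 1.8 s and a = 5.900 m/s².
So v² + 21.240 v − 318.60 = 0.
Positive root: v = −a·t_r + √((a·t_r)² + 2a·d) = −10.620 + √(112.784 + 318.60) = 10.1498 m/s.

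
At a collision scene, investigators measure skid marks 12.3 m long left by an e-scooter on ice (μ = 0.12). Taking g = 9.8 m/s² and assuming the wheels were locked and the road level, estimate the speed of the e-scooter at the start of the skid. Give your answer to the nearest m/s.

Initial speed ≈ 5 m/s

Deceleration a = μg = 0.12 × 9.8 = 1.176 m/s².
v = √(2a·d) = √(2 × 1.176 × 12.3) = √28.930 = 5.3787 m/s.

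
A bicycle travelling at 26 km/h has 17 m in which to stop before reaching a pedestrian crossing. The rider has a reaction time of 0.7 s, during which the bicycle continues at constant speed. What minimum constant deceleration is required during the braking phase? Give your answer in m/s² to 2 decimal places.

26 km/h ÷ 3.6 = 7.2222 m/s.
Distance covered during reaction = 7.2222 × 0.7 = 5.056 m.
Distance available for braking: 17 − 5.056 = 11.944 m.
v² = 2a·d ⇒ a = v²/(2d) = 7.2222² / (2 × 11.944) = 52.160 / 23.888 = 2.1835 m/s².

Required deceleration ≈ 2.18 m/s²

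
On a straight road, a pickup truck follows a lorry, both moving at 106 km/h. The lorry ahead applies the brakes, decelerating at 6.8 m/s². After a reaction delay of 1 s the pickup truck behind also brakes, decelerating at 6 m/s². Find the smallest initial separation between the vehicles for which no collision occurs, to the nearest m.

106 km/h ÷ 3.6 = 29.4444 m/s.
Leader travels v²/(2a_L) = 866.973 / 13.600 = 63.748 m before stopping.
Follower covers v·t_r = 29.4444 × 1 = 29.444 m while reacting, then v²/(2a_F) = 866.973 / 12.000 = 72.248 m while braking, for a total of 29.444 + 72.248 = 101.692 m.
Since a_F ≤ a_L and the follower starts braking later, the follower is never slower than the leader, so the closest approach is when both have stopped.
Minimum gap = 101.692 − 63.748 = 37.944 m.

Minimum gap ≈ 38 m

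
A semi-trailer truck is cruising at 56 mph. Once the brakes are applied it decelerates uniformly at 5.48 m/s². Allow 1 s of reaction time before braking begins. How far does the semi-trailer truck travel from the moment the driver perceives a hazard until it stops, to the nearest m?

Total stopping distance ≈ 82 m

56 mph × 0.44704 = 25.0342 m/s.
Reaction distance = v·t_r = 25.0342 × 1 = 25.034 m.
Braking distance = v²/(2a) = 25.0342² / (2 × 5.480) = 626.711 / 10.960 = 57.182 m.
Total = 25.034 + 57.182 = 82.216 m.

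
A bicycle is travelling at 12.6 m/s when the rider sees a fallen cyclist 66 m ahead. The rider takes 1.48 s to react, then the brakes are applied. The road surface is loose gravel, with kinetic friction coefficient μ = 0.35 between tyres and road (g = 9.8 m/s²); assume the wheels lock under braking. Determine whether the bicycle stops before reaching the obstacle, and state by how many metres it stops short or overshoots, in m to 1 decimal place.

a = μg = 0.35 × 9.8 = 3.430 m/s².
Reaction distance = 12.6000 × 1.48 = 18.648 m.
Braking distance = v²/(2a) = 158.760 / 6.860 = 23.143 m.
Total stopping distance = 18.648 + 23.143 = 41.791 m, vs 66 m available — it stops with 66 − 41.791 = 24.209 m to spare.

Yes — it stops 24.2 m short of the obstacle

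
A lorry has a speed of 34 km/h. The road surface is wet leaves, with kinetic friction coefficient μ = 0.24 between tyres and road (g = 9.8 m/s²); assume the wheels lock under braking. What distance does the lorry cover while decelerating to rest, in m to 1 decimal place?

34 km/h ÷ 3.6 = 9.4444 m/s.
a = μg = 0.24 × 9.8 = 2.352 m/s².
Braking distance = v²/(2a) = 9.4444² / (2 × 2.352) = 89.197 / 4.704 = 18.962 m.

Braking distance ≈ 19.0 m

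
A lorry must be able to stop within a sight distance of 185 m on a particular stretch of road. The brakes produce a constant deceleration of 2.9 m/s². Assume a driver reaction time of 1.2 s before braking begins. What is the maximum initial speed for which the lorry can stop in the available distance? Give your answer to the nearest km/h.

Maximum speed ≈ 106 km/h

Stopping distance: v·t_r + v²/(2a) = 185 with t_r = 1.2 s and a = 2.900 m/s².
So v² + 6.960 v − 1073.00 = 0.
Positive root: v = −a·t_r + √((a·t_r)² + 2a·d) = −3.480 + √(12.110 + 1073.00) = 29.4610 m/s.
29.4610 m/s × 3.6 = 106.060 km/h.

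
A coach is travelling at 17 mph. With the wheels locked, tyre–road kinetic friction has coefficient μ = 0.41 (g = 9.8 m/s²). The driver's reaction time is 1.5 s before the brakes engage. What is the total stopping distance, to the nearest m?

Total stopping distance ≈ 19 m

17 mph × 0.44704 = 7.5997 m/s.
a = μg = 0.41 × 9.8 = 4.018 m/s².
Reaction distance = v·t_r = 7.5997 × 1.5 = 11.400 m.
Braking distance = v²/(2a) = 7.5997² / (2 × 4.018) = 57.755 / 8.036 = 7.187 m.
Total = 11.400 + 7.187 = 18.587 m.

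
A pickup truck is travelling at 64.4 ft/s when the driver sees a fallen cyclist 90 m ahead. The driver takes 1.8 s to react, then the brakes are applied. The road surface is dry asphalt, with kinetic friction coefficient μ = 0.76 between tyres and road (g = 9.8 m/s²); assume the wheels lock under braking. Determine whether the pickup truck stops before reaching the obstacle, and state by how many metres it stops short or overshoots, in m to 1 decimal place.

Yes — it stops 28.8 m short of the obstacle

64.4 ft/s × 0.3048 = 19.6291 m/s.
a = μg = 0.76 × 9.8 = 7.448 m/s².
Reaction distance = 19.6291 × 1.8 = 35.332 m.
Braking distance = v²/(2a) = 385.302 / 14.896 = 25.866 m.
Total stopping distance = 35.332 + 25.866 = 61.198 m, vs 90 m available — it stops with 90 − 61.198 = 28.802 m to spare.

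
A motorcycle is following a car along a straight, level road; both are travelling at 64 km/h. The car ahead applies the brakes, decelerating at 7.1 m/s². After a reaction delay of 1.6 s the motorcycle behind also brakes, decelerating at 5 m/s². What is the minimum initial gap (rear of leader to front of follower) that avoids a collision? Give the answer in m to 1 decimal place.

64 km/h ÷ 3.6 = 17.7778 m/s.
Leader travels v²/(2a_L) = 316.050 / 14.200 = 22.257 m before stopping.
Follower covers v·t_r = 17.7778 × 1.6 = 28.444 m while reacting, then v²/(2a_F) = 316.050 / 10.000 = 31.605 m while braking, for a total of 28.444 + 31.605 = 60.049 m.
Since a_F ≤ a_L and the follower starts braking later, the follower is never slower than the leader, so the closest approach is when both have stopped.
Minimum gap = 60.049 − 22.257 = 37.792 m.

Minimum gap ≈ 37.8 m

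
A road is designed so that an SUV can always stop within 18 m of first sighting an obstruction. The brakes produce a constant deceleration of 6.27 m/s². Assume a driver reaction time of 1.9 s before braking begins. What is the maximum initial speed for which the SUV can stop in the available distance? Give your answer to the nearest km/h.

Maximum speed ≈ 26 km/h

Stopping distance: v·t_r + v²/(2a) = 18 with t_r = 1.9 s and a = 6.270 m/s².
So v² + 23.826 v − 225.72 = 0.
Positive root: v = −a·t_r + √((a·t_r)² + 2a·d) = −11.913 + √(141.920 + 225.72) = 7.2609 m/s.
7.2609 m/s × 3.6 = 26.139 km/h.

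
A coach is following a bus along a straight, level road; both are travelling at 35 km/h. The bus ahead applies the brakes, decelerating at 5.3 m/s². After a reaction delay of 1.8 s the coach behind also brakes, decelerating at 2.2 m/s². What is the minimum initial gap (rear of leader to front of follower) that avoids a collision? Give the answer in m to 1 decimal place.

35 km/h ÷ 3.6 = 9.7222 m/s.
Leader travels v²/(2a_L) = 94.521 / 10.600 = 8.917 m before stopping.
Follower covers v·t_r = 9.7222 × 1.8 = 17.500 m while reacting, then v²/(2a_F) = 94.521 / 4.400 = 21.482 m while braking, for a total of 17.500 + 21.482 = 38.982 m.
Since a_F ≤ a_L and the follower starts braking later, the follower is never slower than the leader, so the closest approach is when both have stopped.
Minimum gap = 38.982 − 8.917 = 30.065 m.

Minimum gap ≈ 30.1 m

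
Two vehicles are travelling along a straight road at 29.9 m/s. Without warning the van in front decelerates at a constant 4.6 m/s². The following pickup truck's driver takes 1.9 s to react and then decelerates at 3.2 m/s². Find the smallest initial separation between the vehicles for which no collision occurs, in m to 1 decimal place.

Minimum gap ≈ 99.3 m

Leader travels v²/(2a_L) = 894.010 / 9.200 = 97.175 m before stopping.
Follower covers v·t_r = 29.9000 × 1.9 = 56.810 m while reacting, then v²/(2a_F) = 894.010 / 6.400 = 139.689 m while braking, for a total of 56.810 + 139.689 = 196.499 m.
Since a_F ≤ a_L and the follower starts braking later, the follower is never slower than the leader, so the closest approach is when both have stopped.
Minimum gap = 196.499 − 97.175 = 99.324 m.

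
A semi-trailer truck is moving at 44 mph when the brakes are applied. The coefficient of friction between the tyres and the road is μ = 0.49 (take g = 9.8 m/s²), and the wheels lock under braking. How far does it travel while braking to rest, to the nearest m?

44 mph × 0.44704 = 19.6698 m/s.
a = μg = 0.49 × 9.8 = 4.802 m/s².
Braking distance = v²/(2a) = 19.6698² / (2 × 4.802) = 386.901 / 9.604 = 40.285 m.

Braking distance ≈ 40 m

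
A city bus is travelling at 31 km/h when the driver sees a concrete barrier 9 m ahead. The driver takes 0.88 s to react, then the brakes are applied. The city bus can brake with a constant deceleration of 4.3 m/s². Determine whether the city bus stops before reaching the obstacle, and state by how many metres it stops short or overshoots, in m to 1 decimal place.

No — it overshoots by 7.2 m

31 km/h ÷ 3.6 = 8.6111 m/s.
Reaction distance = 8.6111 × 0.88 = 7.578 m.
Braking distance = v²/(2a) = 74.151 / 8.600 = 8.622 m.
Total stopping distance = 7.578 + 8.622 = 16.200 m, vs 9 m available — it cannot stop in time and overshoots by 16.200 − 9 = 7.200 m.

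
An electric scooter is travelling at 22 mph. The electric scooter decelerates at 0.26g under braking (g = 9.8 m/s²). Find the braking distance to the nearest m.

22 mph × 0.44704 = 9.8349 m/s.
a = 0.26 × 9.8 = 2.548 m/s².
Braking distance = v²/(2a) = 9.8349² / (2 × 2.548) = 96.725 / 5.096 = 18.981 m.

Braking distance ≈ 19 m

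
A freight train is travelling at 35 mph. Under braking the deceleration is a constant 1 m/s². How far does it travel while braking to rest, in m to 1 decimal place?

Braking distance ≈ 122.4 m

35 mph × 0.44704 = 15.6464 m/s.
Braking distance = v²/(2a) = 15.6464² / (2 × 1.000) = 244.810 / 2.000 = 122.405 m.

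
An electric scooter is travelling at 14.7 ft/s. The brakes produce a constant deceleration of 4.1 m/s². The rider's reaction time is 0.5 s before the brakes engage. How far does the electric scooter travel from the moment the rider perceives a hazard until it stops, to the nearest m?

Total stopping distance ≈ 5 m

14.7 ft/s × 0.3048 = 4.4806 m/s.
Reaction distance = v·t_r = 4.4806 × 0.5 = 2.240 m.
Braking distance = v²/(2a) = 4.4806² / (2 × 4.100) = 20.076 / 8.200 = 2.448 m.
Total = 2.240 + 2.448 = 4.688 m.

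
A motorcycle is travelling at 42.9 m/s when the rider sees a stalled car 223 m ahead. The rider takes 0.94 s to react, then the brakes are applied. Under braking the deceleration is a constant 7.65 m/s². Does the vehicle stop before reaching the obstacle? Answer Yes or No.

Reaction distance = 42.9000 × 0.94 = 40.326 m.
Braking distance = v²/(2a) = 1840.410 / 15.300 = 120.288 m.
Total stopping distance = 40.326 + 120.288 = 160.614 m, vs 223 m available — it stops with 223 − 160.614 = 62.386 m to spare.

Yes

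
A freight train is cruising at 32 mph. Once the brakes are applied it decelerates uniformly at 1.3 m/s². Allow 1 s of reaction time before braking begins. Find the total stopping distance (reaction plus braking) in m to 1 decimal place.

32 mph × 0.44704 = 14.3053 m/s.
Reaction distance = v·t_r = 14.3053 × 1 = 14.305 m.
Braking distance = v²/(2a) = 14.3053² / (2 × 1.300) = 204.642 / 2.600 = 78.708 m.
Total = 14.305 + 78.708 = 93.013 m.

Total stopping distance ≈ 93.0 m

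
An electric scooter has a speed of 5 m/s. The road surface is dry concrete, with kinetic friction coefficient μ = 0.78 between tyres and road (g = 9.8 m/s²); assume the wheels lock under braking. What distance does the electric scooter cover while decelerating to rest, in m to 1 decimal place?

Braking distance ≈ 1.6 m

a = μg = 0.78 × 9.8 = 7.644 m/s².
Braking distance = v²/(2a) = 5.0000² / (2 × 7.644) = 25.000 / 15.288 = 1.635 m.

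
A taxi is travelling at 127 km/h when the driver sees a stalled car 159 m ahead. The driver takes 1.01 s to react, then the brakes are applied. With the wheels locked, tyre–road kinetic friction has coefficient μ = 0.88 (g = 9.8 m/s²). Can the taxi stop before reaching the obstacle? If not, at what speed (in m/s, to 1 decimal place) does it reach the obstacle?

Yes — it stops about 51.2 m short of the obstacle, so it never reaches it

127 km/h ÷ 3.6 = 35.2778 m/s.
a = μg = 0.88 × 9.8 = 8.624 m/s².
Reaction distance = 35.2778 × 1.01 = 35.631 m.
Braking distance = v²/(2a) = 1244.523 / 17.248 = 72.155 m.
Total stopping distance = 35.631 + 72.155 = 107.786 m, vs 159 m available — it stops with 159 − 107.786 = 51.214 m to spare.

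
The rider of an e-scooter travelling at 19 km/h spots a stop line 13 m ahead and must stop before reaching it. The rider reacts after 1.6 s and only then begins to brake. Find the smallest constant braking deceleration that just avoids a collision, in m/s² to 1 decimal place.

Required deceleration ≈ 3.1 m/s²

19 km/h ÷ 3.6 = 5.2778 m/s.
Distance covered during reaction = 5.2778 × 1.6 = 8.444 m.
Distance available for braking: 13 − 8.444 = 4.556 m.
v² = 2a·d ⇒ a = v²/(2d) = 5.2778² / (2 × 4.556) = 27.855 / 9.112 = 3.0570 m/s².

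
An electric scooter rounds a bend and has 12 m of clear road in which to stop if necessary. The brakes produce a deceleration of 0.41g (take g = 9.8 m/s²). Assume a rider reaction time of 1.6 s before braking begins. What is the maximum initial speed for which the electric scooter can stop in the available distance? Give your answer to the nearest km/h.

a = 0.41 × 9.8 = 4.018 m/s².
Stopping distance: v·t_r + v²/(2a) = 12 with t_r = 1.6 s and a = 4.018 m/s².
So v² + 12.858 v − 96.43 = 0.
Positive root: v = −a·t_r + √((a·t_r)² + 2a·d) = −6.429 + √(41.332 + 96.43) = 5.3082 m/s.
5.3082 m/s × 3.6 = 19.110 km/h.

Maximum speed ≈ 19 km/h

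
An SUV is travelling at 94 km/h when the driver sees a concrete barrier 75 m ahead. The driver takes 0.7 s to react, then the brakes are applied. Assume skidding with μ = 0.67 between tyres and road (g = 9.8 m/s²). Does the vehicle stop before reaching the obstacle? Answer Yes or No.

Yes

94 km/h ÷ 3.6 = 26.1111 m/s.
a = μg = 0.67 × 9.8 = 6.566 m/s².
Reaction distance = 26.1111 × 0.7 = 18.278 m.
Braking distance = v²/(2a) = 681.790 / 13.132 = 51.918 m.
Total stopping distance = 18.278 + 51.918 = 70.196 m, vs 75 m available — it stops with 75 − 70.196 = 4.804 m to spare.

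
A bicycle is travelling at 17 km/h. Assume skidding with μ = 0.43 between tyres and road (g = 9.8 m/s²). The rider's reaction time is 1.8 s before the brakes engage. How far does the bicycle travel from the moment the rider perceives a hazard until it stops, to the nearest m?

Total stopping distance ≈ 11 m

17 km/h ÷ 3.6 = 4.7222 m/s.
a = μg = 0.43 × 9.8 = 4.214 m/s².
Reaction distance = v·t_r = 4.7222 × 1.8 = 8.500 m.
Braking distance = v²/(2a) = 4.7222² / (2 × 4.214) = 22.299 / 8.428 = 2.646 m.
Total = 8.500 + 2.646 = 11.146 m.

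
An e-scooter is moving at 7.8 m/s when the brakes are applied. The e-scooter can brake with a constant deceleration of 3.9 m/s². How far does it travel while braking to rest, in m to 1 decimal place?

Braking distance ≈ 7.8 m

Braking distance = v²/(2a) = 7.8000² / (2 × 3.900) = 60.840 / 7.800 = 7.800 m.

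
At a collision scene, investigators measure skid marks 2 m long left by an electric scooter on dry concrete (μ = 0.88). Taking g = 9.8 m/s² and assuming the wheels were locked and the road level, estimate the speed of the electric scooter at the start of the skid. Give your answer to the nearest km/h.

Deceleration a = μg = 0.88 × 9.8 = 8.624 m/s².
v = √(2a·d) = √(2 × 8.624 × 2) = √34.496 = 5.8733 m/s.
= 5.8733 × 3.6 = 21.144 km/h.

Initial speed ≈ 21 km/h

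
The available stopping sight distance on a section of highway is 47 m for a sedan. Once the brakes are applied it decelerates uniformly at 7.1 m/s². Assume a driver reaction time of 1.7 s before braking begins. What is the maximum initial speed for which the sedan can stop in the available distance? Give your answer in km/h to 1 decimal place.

Stopping distance: v·t_r + v²/(2a) = 47 with t_r = 1.7 s and a = 7.100 m/s².
So v² + 24.140 v − 667.40 = 0.
Positive root: v = −a·t_r + √((a·t_r)² + 2a·d) = −12.070 + √(145.685 + 667.40) = 16.4446 m/s.
16.4446 m/s × 3.6 = 59.201 km/h.

Maximum speed ≈ 59.2 km/h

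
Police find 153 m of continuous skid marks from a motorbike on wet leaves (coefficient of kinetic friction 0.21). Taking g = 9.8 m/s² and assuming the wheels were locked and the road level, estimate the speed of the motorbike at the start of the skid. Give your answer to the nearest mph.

Initial speed ≈ 56 mph

Deceleration a = μg = 0.21 × 9.8 = 2.058 m/s².
v = √(2a·d) = √(2 × 2.058 × 153) = √629.748 = 25.0948 m/s.
= 25.0948 ÷ 0.44704 = 56.135 mph.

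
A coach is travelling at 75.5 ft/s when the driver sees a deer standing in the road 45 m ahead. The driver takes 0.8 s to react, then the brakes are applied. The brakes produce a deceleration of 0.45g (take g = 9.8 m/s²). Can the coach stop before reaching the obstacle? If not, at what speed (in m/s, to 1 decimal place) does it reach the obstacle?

No — it strikes the obstacle at 17.2 m/s

75.5 ft/s × 0.3048 = 23.0124 m/s.
a = 0.45 × 9.8 = 4.410 m/s².
Reaction distance = 23.0124 × 0.8 = 18.410 m.
Braking distance needed to stop: v²/(2a) = 529.571 / 8.820 = 60.042 m, so total needed = 18.410 + 60.042 = 78.452 m > 45 m — it cannot stop.
Distance remaining when braking begins: 45 − 18.410 = 26.590 m.
v² = v₀² − 2a·d = 529.571 − 2 × 4.410 × 26.590 = 295.047 m²/s².
v = √295.047 = 17.177 m/s.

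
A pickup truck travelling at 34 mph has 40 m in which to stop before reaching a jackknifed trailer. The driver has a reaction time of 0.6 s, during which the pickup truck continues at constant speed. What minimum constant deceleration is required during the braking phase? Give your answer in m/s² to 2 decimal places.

Required deceleration ≈ 3.74 m/s²

34 mph × 0.44704 = 15.1994 m/s.
Distance covered during reaction = 15.1994 × 0.6 = 9.120 m.
Distance available for braking: 40 − 9.120 = 30.880 m.
v² = 2a·d ⇒ a = v²/(2d) = 15.1994² / (2 × 30.880) = 231.022 / 61.760 = 3.7406 m/s².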